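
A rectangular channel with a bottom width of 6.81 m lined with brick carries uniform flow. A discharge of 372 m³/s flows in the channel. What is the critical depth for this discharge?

For a rectangular channel, critical depth y_c = (q²/g)^(1/3) where q = Q/b = 372/6.81 = 54.63 m²/s.
So y_c = (54.63²/9.81)^(1/3) = 6.73 m.

y_c = 6.73 m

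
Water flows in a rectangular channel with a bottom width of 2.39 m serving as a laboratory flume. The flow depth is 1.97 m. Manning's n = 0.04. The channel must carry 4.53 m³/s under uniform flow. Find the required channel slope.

Flow area A = b·y = 2.39 × 1.97 = 4.708 m². Wetted perimeter P = b + 2y = 2.39 + 2×1.97 = 6.33 m.
Hydraulic radius R = A/P = 4.708/6.33 = 0.7438 m.
From Manning's equation, S = [nQ / (1 A R^(2/3))]² = [0.04 × 4.53 / (1 × 4.708 × 0.7438^(2/3))]² = 0.0022.

S = 0.0022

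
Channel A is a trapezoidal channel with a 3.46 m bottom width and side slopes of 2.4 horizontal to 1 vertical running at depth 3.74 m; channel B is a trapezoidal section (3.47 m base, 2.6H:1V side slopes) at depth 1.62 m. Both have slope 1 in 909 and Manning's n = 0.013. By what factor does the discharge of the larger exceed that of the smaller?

Channel A: With bottom width b = 3.46 m and side slope z = 2.4: A = (b + zy)y = (3.46 + 2.4×3.74)×3.74 = 46.51 m²; P = b + 2y√(1+z²) = 3.46 + 2×3.74×2.6 = 22.91 m. Hydraulic radius R = A/P = 46.51/22.91 = 2.03 m. Q_A = (1/0.013)·46.51·2.03^(2/3)·√0.0011 = 190.3 m³/s.
Channel B: With bottom width b = 3.47 m and side slope z = 2.6: A = (b + zy)y = (3.47 + 2.6×1.62)×1.62 = 12.44 m²; P = b + 2y√(1+z²) = 3.47 + 2×1.62×2.786 = 12.5 m. Hydraulic radius R = A/P = 12.44/12.5 = 0.9959 m. Q_B = (1/0.013)·12.44·0.9959^(2/3)·√0.0011 = 31.67 m³/s.
The larger discharge is 190.3 m³/s and the smaller is 31.67 m³/s; the ratio is 6.01.

6.01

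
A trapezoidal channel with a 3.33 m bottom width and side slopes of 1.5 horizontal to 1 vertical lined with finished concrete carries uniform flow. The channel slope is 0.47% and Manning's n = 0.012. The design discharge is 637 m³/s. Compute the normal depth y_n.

y_n = 5.23 m

Manning's equation rearranged: A R^(2/3) = nQ / (1·√S) = 0.012 × 637 / (√0.0047) = 111.5.
Try y = 6.03 m: A R^(2/3) = 154.4 — too large.
Try y = 4.45 m: A R^(2/3) = 77.53 — too small.
Try y = 5.23 m: A R^(2/3) = 111.5 — matches.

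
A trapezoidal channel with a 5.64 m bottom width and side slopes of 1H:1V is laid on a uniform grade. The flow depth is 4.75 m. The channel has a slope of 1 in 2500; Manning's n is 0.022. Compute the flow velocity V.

With bottom width b = 5.64 m and side slope z = 1: A = (b + zy)y = (5.64 + 1×4.75)×4.75 = 49.35 m²; P = b + 2y√(1+z²) = 5.64 + 2×4.75×1.414 = 19.08 m.
Hydraulic radius R = A/P = 49.35/19.08 = 2.587 m.
From Manning's equation, V = (1/n) R^(2/3) S^(1/2) = (1/0.022) × 2.587^(2/3) × 0.0004^(1/2) = 1.71 m/s.

V = 1.71 m/s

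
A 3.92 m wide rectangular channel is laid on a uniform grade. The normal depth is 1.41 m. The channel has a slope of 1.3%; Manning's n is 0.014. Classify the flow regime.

Flow area A = b·y = 3.92 × 1.41 = 5.527 m². Wetted perimeter P = b + 2y = 3.92 + 2×1.41 = 6.74 m.
Hydraulic radius R = A/P = 5.527/6.74 = 0.8201 m.
V = (1/n) R^(2/3) √S = (1/0.014) × 0.8201^(2/3) × √0.013 = 7.135 m/s. Hydraulic depth D_h = A/T = 5.527/3.92 = 1.41 m.
Froude number Fr = V/√(g·D_h) = 7.135/√(9.81×1.41) = 1.92, which is greater than 1, so the flow is supercritical.

supercritical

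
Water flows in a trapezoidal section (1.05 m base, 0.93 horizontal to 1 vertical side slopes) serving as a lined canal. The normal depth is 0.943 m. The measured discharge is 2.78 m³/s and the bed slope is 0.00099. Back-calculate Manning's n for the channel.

n = 0.013

With bottom width b = 1.05 m and side slope z = 0.93: A = (b + zy)y = (1.05 + 0.93×0.943)×0.943 = 1.817 m²; P = b + 2y√(1+z²) = 1.05 + 2×0.943×1.366 = 3.626 m.
Hydraulic radius R = A/P = 1.817/3.626 = 0.5012 m.
Rearranging Manning's equation: n = (1/Q) A R^(2/3) S^(1/2) = (1/2.78) × 1.817 × 0.5012^(2/3) × √0.00099 = 0.013.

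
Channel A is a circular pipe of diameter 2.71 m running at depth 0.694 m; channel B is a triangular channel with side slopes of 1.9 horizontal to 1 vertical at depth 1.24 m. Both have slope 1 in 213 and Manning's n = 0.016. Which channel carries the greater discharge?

channel B

Channel A: For a circular section of diameter D = 2.71 m at depth y = 0.694 m, the central angle is θ = 2 arccos(1 − 2y/D) = 2.122 rad. Then A = (D²/8)(θ − sin θ) = 1.167 m² and P = Dθ/2 = 2.876 m. Hydraulic radius R = A/P = 1.167/2.876 = 0.4056 m. Q_A = (1/0.016)·1.167·0.4056^(2/3)·√0.004695 = 2.737 m³/s.
Channel B: For a triangular section with side slope z = 1.9: A = zy² = 1.9×1.24² = 2.921 m²; P = 2y√(1+z²) = 2×1.24×2.147 = 5.325 m. Hydraulic radius R = A/P = 2.921/5.325 = 0.5486 m. Q_B = (1/0.016)·2.921·0.5486^(2/3)·√0.004695 = 8.385 m³/s.
Q_A = 2.737 m³/s vs Q_B = 8.385 m³/s, so channel B carries more.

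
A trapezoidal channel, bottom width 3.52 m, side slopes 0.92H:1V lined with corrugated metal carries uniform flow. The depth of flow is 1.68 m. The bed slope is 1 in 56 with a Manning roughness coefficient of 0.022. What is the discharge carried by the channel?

With bottom width b = 3.52 m and side slope z = 0.92: A = (b + zy)y = (3.52 + 0.92×1.68)×1.68 = 8.51 m²; P = b + 2y√(1+z²) = 3.52 + 2×1.68×1.359 = 8.086 m.
Hydraulic radius R = A/P = 8.51/8.086 = 1.053 m.
Manning's equation: Q = (1/n) A R^(2/3) S^(1/2) = (1/0.022) × 8.51 × 1.053^(2/3) × 0.01786^(1/2) = 53.5 m³/s.

Q = 53.5 m³/s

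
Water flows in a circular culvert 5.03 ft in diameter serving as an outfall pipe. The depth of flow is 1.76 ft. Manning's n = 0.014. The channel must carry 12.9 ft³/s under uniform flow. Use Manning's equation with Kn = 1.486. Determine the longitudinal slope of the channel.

S = 0.000399

For a circular section of diameter D = 5.03 ft at depth y = 1.76 ft, the central angle is θ = 2 arccos(1 − 2y/D) = 2.532 rad. Then A = (D²/8)(θ − sin θ) = 6.196 ft² and P = Dθ/2 = 6.367 ft.
Hydraulic radius R = A/P = 6.196/6.367 = 0.973 ft.
From Manning's equation, S = [nQ / (1.486 A R^(2/3))]² = [0.014 × 12.9 / (1.486 × 6.196 × 0.973^(2/3))]² = 0.000399.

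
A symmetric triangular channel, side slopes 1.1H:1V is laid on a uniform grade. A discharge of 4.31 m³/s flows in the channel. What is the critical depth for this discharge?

At critical depth, Q² T / (g A³) = 1, i.e. A³/T = Q²/g = 4.31²/9.81 = 1.894.
Trying y = 1 m: A³/T = 0.605 — short.
Trying y = 1.45 m: A³/T = 3.878 — over.
Trying y = 1.26 m: A³/T = 1.921 — close enough.

y_c = 1.26 m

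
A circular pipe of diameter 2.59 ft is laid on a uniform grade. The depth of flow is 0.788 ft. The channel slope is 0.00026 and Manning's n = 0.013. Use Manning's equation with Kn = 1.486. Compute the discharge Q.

For a circular section of diameter D = 2.59 ft at depth y = 0.788 ft, the central angle is θ = 2 arccos(1 − 2y/D) = 2.337 rad. Then A = (D²/8)(θ − sin θ) = 1.355 ft² and P = Dθ/2 = 3.026 ft.
Hydraulic radius R = A/P = 1.355/3.026 = 0.4479 ft.
Manning's equation: Q = (1.486/n) A R^(2/3) S^(1/2) = (1.486/0.013) × 1.355 × 0.4479^(2/3) × 0.00026^(1/2) = 1.46 ft³/s.

Q = 1.46 ft³/s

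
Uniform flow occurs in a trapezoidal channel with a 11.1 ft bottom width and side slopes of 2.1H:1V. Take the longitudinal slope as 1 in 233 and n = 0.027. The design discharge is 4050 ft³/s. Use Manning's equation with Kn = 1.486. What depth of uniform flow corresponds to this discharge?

Manning's equation rearranged: A R^(2/3) = nQ / (1.486·√S) = 0.027 × 4050 / (1.486 × √0.004292) = 1123.
Try y = 12.2 ft: A R^(2/3) = 1577 — high.
Try y = 10.5 ft: A R^(2/3) = 1124 — ≈ 1123.

y_n = 10.5 ft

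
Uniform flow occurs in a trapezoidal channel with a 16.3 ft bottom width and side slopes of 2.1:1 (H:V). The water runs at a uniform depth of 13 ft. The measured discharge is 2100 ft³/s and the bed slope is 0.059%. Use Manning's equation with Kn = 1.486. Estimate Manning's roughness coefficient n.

n = 0.0369

With bottom width b = 16.3 ft and side slope z = 2.1: A = (b + zy)y = (16.3 + 2.1×13)×13 = 566.8 ft²; P = b + 2y√(1+z²) = 16.3 + 2×13×2.326 = 76.77 ft.
Hydraulic radius R = A/P = 566.8/76.77 = 7.383 ft.
Rearranging Manning's equation: n = (1.486/Q) A R^(2/3) S^(1/2) = (1.486/2100) × 566.8 × 7.383^(2/3) × √0.00059 = 0.0369.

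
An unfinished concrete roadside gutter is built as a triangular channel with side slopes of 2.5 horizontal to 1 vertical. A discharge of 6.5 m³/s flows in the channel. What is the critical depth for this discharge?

At critical depth, Q² T / (g A³) = 1, i.e. A³/T = Q²/g = 6.5²/9.81 = 4.307.
At y = 1.31 m: A³/T = 12.06 — high.
At y = 0.905 m: A³/T = 1.897 — low.
At y = 1.07 m: A³/T = 4.383 — ≈ 4.307.

y_c = 1.07 m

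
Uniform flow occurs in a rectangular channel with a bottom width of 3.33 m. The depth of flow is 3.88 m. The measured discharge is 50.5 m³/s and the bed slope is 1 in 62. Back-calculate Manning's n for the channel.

n = 0.036

Flow area A = b·y = 3.33 × 3.88 = 12.92 m². Wetted perimeter P = b + 2y = 3.33 + 2×3.88 = 11.09 m.
Hydraulic radius R = A/P = 12.92/11.09 = 1.165 m.
Rearranging Manning's equation: n = (1/Q) A R^(2/3) S^(1/2) = (1/50.5) × 12.92 × 1.165^(2/3) × √0.01613 = 0.036.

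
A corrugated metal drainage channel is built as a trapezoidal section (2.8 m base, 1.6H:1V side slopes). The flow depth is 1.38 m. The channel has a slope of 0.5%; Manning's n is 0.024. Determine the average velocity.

With bottom width b = 2.8 m and side slope z = 1.6: A = (b + zy)y = (2.8 + 1.6×1.38)×1.38 = 6.911 m²; P = b + 2y√(1+z²) = 2.8 + 2×1.38×1.887 = 8.008 m.
Hydraulic radius R = A/P = 6.911/8.008 = 0.8631 m.
From Manning's equation, V = (1/n) R^(2/3) S^(1/2) = (1/0.024) × 0.8631^(2/3) × 0.005^(1/2) = 2.67 m/s.

V = 2.67 m/s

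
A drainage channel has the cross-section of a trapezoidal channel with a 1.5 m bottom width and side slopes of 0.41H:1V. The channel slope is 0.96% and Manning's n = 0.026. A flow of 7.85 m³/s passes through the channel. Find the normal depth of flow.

y_n = 1.37 m

Manning's equation rearranged: A R^(2/3) = nQ / (1·√S) = 0.026 × 7.85 / (√0.0096) = 2.083.
At y = 1.23 m: A R^(2/3) = 1.74 — low.
At y = 1.37 m: A R^(2/3) = 2.083 — ≈ 2.083.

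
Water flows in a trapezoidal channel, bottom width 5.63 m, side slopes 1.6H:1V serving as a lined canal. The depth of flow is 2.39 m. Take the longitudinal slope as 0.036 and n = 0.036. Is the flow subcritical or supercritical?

With bottom width b = 5.63 m and side slope z = 1.6: A = (b + zy)y = (5.63 + 1.6×2.39)×2.39 = 22.6 m²; P = b + 2y√(1+z²) = 5.63 + 2×2.39×1.887 = 14.65 m.
Hydraulic radius R = A/P = 22.6/14.65 = 1.542 m.
V = (1/n) R^(2/3) √S = (1/0.036) × 1.542^(2/3) × √0.036 = 7.036 m/s. Hydraulic depth D_h = A/T = 22.6/13.28 = 1.702 m.
Froude number Fr = V/√(g·D_h) = 7.036/√(9.81×1.702) = 1.72, which is greater than 1, so the flow is supercritical.

supercritical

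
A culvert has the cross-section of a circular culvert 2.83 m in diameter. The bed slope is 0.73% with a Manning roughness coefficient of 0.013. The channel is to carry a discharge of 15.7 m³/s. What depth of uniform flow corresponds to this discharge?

Manning's equation rearranged: A R^(2/3) = nQ / (1·√S) = 0.013 × 15.7 / (√0.0073) = 2.389.
Try y = 1.04 m: A R^(2/3) = 1.439 — too small.
Try y = 1.56 m: A R^(2/3) = 2.936 — too large.
Try y = 1.38 m: A R^(2/3) = 2.393 — close enough.

y_n = 1.38 m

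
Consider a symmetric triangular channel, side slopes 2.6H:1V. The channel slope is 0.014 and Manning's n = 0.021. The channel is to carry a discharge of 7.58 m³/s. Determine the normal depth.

Manning's equation rearranged: A R^(2/3) = nQ / (1·√S) = 0.021 × 7.58 / (√0.014) = 1.345.
Try y = 1.19 m: A R^(2/3) = 2.488 — over.
Try y = 0.945 m: A R^(2/3) = 1.345 — close enough.

y_n = 0.945 m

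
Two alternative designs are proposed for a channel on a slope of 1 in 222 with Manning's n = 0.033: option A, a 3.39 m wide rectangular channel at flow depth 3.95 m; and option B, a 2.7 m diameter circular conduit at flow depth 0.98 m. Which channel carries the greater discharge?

Channel A: Flow area A = b·y = 3.39 × 3.95 = 13.39 m². Wetted perimeter P = b + 2y = 3.39 + 2×3.95 = 11.29 m. Hydraulic radius R = A/P = 13.39/11.29 = 1.186 m. Q_A = (1/0.033)·13.39·1.186^(2/3)·√0.004505 = 30.51 m³/s.
Channel B: For a circular section of diameter D = 2.7 m at depth y = 0.98 m, the central angle is θ = 2 arccos(1 − 2y/D) = 2.586 rad. Then A = (D²/8)(θ − sin θ) = 1.876 m² and P = Dθ/2 = 3.492 m. Hydraulic radius R = A/P = 1.876/3.492 = 0.5374 m. Q_B = (1/0.033)·1.876·0.5374^(2/3)·√0.004505 = 2.523 m³/s.
Q_A = 30.51 m³/s vs Q_B = 2.523 m³/s, so channel A carries more.

channel A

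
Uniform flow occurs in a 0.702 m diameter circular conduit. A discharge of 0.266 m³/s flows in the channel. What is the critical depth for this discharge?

At critical depth, Q² T / (g A³) = 1, i.e. A³/T = Q²/g = 0.266²/9.81 = 0.007213.
Try y = 0.223 m: A³/T = 0.001807 — low.
Try y = 0.346 m: A³/T = 0.009774 — high.
Try y = 0.32 m: A³/T = 0.00725 — ≈ 0.007213.

y_c = 0.32 m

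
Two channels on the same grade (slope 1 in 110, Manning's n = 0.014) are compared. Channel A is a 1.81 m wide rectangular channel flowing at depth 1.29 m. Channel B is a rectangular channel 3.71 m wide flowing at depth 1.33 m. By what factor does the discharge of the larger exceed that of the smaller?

Channel A: Flow area A = b·y = 1.81 × 1.29 = 2.335 m². Wetted perimeter P = b + 2y = 1.81 + 2×1.29 = 4.39 m. Hydraulic radius R = A/P = 2.335/4.39 = 0.5319 m. Q_A = (1/0.014)·2.335·0.5319^(2/3)·√0.009091 = 10.44 m³/s.
Channel B: Flow area A = b·y = 3.71 × 1.33 = 4.934 m². Wetted perimeter P = b + 2y = 3.71 + 2×1.33 = 6.37 m. Hydraulic radius R = A/P = 4.934/6.37 = 0.7746 m. Q_B = (1/0.014)·4.934·0.7746^(2/3)·√0.009091 = 28.34 m³/s.
The larger discharge is 28.34 m³/s and the smaller is 10.44 m³/s; the ratio is 2.72.

2.72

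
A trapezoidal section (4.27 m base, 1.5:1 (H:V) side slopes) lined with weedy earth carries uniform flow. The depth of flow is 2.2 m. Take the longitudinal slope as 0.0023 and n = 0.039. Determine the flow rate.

With bottom width b = 4.27 m and side slope z = 1.5: A = (b + zy)y = (4.27 + 1.5×2.2)×2.2 = 16.65 m²; P = b + 2y√(1+z²) = 4.27 + 2×2.2×1.803 = 12.2 m.
Hydraulic radius R = A/P = 16.65/12.2 = 1.365 m.
Manning's equation: Q = (1/n) A R^(2/3) S^(1/2) = (1/0.039) × 16.65 × 1.365^(2/3) × 0.0023^(1/2) = 25.2 m³/s.

Q = 25.2 m³/s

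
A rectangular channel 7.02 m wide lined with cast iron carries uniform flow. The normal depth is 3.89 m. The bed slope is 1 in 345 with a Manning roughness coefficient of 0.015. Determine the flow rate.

Flow area A = b·y = 7.02 × 3.89 = 27.31 m². Wetted perimeter P = b + 2y = 7.02 + 2×3.89 = 14.8 m.
Hydraulic radius R = A/P = 27.31/14.8 = 1.845 m.
Manning's equation: Q = (1/n) A R^(2/3) S^(1/2) = (1/0.015) × 27.31 × 1.845^(2/3) × 0.002899^(1/2) = 147 m³/s.

Q = 147 m³/s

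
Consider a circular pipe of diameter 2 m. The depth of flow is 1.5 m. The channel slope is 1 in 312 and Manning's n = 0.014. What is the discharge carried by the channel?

Q = 7.3 m³/s

For a circular section of diameter D = 2 m at depth y = 1.5 m, the central angle is θ = 2 arccos(1 − 2y/D) = 4.189 rad. Then A = (D²/8)(θ − sin θ) = 2.527 m² and P = Dθ/2 = 4.189 m.
Hydraulic radius R = A/P = 2.527/4.189 = 0.6034 m.
Manning's equation: Q = (1/n) A R^(2/3) S^(1/2) = (1/0.014) × 2.527 × 0.6034^(2/3) × 0.003205^(1/2) = 7.3 m³/s.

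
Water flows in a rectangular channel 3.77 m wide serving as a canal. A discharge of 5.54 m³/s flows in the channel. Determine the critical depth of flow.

For a rectangular channel, critical depth y_c = (q²/g)^(1/3) where q = Q/b = 5.54/3.77 = 1.469 m²/s.
So y_c = (1.469²/9.81)^(1/3) = 0.604 m.

y_c = 0.604 m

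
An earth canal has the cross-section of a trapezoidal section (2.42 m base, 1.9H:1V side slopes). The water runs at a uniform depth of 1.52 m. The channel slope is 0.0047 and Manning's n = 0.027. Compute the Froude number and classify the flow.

subcritical

With bottom width b = 2.42 m and side slope z = 1.9: A = (b + zy)y = (2.42 + 1.9×1.52)×1.52 = 8.068 m²; P = b + 2y√(1+z²) = 2.42 + 2×1.52×2.147 = 8.947 m.
Hydraulic radius R = A/P = 8.068/8.947 = 0.9018 m.
V = (1/n) R^(2/3) √S = (1/0.027) × 0.9018^(2/3) × √0.0047 = 2.37 m/s. Hydraulic depth D_h = A/T = 8.068/8.196 = 0.9844 m.
Froude number Fr = V/√(g·D_h) = 2.37/√(9.81×0.9844) = 0.763, which is less than 1, so the flow is subcritical.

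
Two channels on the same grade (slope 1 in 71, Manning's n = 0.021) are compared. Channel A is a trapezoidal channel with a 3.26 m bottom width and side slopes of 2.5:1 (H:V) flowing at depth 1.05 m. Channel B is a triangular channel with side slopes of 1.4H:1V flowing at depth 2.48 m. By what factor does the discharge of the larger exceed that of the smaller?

1.79

Channel A: With bottom width b = 3.26 m and side slope z = 2.5: A = (b + zy)y = (3.26 + 2.5×1.05)×1.05 = 6.179 m²; P = b + 2y√(1+z²) = 3.26 + 2×1.05×2.693 = 8.914 m. Hydraulic radius R = A/P = 6.179/8.914 = 0.6932 m. Q_A = (1/0.021)·6.179·0.6932^(2/3)·√0.01408 = 27.35 m³/s.
Channel B: For a triangular section with side slope z = 1.4: A = zy² = 1.4×2.48² = 8.611 m²; P = 2y√(1+z²) = 2×2.48×1.72 = 8.534 m. Hydraulic radius R = A/P = 8.611/8.534 = 1.009 m. Q_B = (1/0.021)·8.611·1.009^(2/3)·√0.01408 = 48.95 m³/s.
The larger discharge is 48.95 m³/s and the smaller is 27.35 m³/s; the ratio is 1.79.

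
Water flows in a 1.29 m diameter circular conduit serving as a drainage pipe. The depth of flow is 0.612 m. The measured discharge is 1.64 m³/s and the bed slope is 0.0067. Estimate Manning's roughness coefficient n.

n = 0.014

For a circular section of diameter D = 1.29 m at depth y = 0.612 m, the central angle is θ = 2 arccos(1 − 2y/D) = 3.039 rad. Then A = (D²/8)(θ − sin θ) = 0.6109 m² and P = Dθ/2 = 1.96 m.
Hydraulic radius R = A/P = 0.6109/1.96 = 0.3117 m.
Rearranging Manning's equation: n = (1/Q) A R^(2/3) S^(1/2) = (1/1.64) × 0.6109 × 0.3117^(2/3) × √0.0067 = 0.014.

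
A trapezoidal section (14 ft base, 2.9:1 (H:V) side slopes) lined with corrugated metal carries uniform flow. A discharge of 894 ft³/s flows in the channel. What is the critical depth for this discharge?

At critical depth, Q² T / (g A³) = 1, i.e. A³/T = Q²/g = 894²/32.2 = 24820.
Try y = 4.25 ft: A³/T = 36230 — too large.
Try y = 3.84 ft: A³/T = 24790 — ≈ 24820.

y_c = 3.84 ft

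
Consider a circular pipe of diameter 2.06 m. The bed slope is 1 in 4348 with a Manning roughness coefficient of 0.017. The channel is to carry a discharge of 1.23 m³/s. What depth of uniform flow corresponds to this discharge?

y_n = 1.2 m

Manning's equation rearranged: A R^(2/3) = nQ / (1·√S) = 0.017 × 1.23 / (√0.00023) = 1.379.
Trying y = 1.48 m: A R^(2/3) = 1.854 — over.
Trying y = 1.01 m: A R^(2/3) = 1.035 — short.
Trying y = 1.2 m: A R^(2/3) = 1.374 — close enough.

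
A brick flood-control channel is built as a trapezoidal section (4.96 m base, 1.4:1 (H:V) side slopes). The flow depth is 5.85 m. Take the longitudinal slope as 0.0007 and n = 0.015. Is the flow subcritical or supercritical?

subcritical

With bottom width b = 4.96 m and side slope z = 1.4: A = (b + zy)y = (4.96 + 1.4×5.85)×5.85 = 76.93 m²; P = b + 2y√(1+z²) = 4.96 + 2×5.85×1.72 = 25.09 m.
Hydraulic radius R = A/P = 76.93/25.09 = 3.066 m.
V = (1/n) R^(2/3) √S = (1/0.015) × 3.066^(2/3) × √0.0007 = 3.723 m/s. Hydraulic depth D_h = A/T = 76.93/21.34 = 3.605 m.
Froude number Fr = V/√(g·D_h) = 3.723/√(9.81×3.605) = 0.626, which is less than 1, so the flow is subcritical.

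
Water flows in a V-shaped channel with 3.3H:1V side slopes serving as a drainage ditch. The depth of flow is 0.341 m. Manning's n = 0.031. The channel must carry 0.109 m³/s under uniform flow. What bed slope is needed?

For a triangular section with side slope z = 3.3: A = zy² = 3.3×0.341² = 0.3837 m²; P = 2y√(1+z²) = 2×0.341×3.448 = 2.352 m.
Hydraulic radius R = A/P = 0.3837/2.352 = 0.1632 m.
From Manning's equation, S = [nQ / (1 A R^(2/3))]² = [0.031 × 0.109 / (1 × 0.3837 × 0.1632^(2/3))]² = 0.00087.

S = 0.00087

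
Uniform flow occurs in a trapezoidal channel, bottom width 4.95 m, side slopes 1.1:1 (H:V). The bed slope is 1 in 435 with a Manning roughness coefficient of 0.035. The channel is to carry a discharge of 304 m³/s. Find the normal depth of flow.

Manning's equation rearranged: A R^(2/3) = nQ / (1·√S) = 0.035 × 304 / (√0.002299) = 221.9.
Try y = 8.94 m: A R^(2/3) = 343.6 — high.
Try y = 6.45 m: A R^(2/3) = 169.4 — low.
Try y = 7.32 m: A R^(2/3) = 222 — close enough.

y_n = 7.32 m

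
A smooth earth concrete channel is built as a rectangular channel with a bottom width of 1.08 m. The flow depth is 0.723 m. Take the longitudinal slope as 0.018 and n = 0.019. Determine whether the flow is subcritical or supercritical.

Flow area A = b·y = 1.08 × 0.723 = 0.7808 m². Wetted perimeter P = b + 2y = 1.08 + 2×0.723 = 2.526 m.
Hydraulic radius R = A/P = 0.7808/2.526 = 0.3091 m.
V = (1/n) R^(2/3) √S = (1/0.019) × 0.3091^(2/3) × √0.018 = 3.228 m/s. Hydraulic depth D_h = A/T = 0.7808/1.08 = 0.723 m.
Froude number Fr = V/√(g·D_h) = 3.228/√(9.81×0.723) = 1.21, which is greater than 1, so the flow is supercritical.

supercritical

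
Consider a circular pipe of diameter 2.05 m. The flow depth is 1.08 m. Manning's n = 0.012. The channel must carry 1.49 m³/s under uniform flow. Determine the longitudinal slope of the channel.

S = 0.00024

For a circular section of diameter D = 2.05 m at depth y = 1.08 m, the central angle is θ = 2 arccos(1 − 2y/D) = 3.249 rad. Then A = (D²/8)(θ − sin θ) = 1.763 m² and P = Dθ/2 = 3.33 m.
Hydraulic radius R = A/P = 1.763/3.33 = 0.5294 m.
From Manning's equation, S = [nQ / (1 A R^(2/3))]² = [0.012 × 1.49 / (1 × 1.763 × 0.5294^(2/3))]² = 0.00024.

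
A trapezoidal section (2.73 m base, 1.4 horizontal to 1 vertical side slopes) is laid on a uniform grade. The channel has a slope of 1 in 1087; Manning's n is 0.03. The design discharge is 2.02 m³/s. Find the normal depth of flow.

y_n = 0.779 m

Manning's equation rearranged: A R^(2/3) = nQ / (1·√S) = 0.03 × 2.02 / (√0.00092) = 1.998.
Try y = 0.996 m: A R^(2/3) = 3.137 — high.
Try y = 0.672 m: A R^(2/3) = 1.532 — low.
Try y = 0.779 m: A R^(2/3) = 1.998 — close enough.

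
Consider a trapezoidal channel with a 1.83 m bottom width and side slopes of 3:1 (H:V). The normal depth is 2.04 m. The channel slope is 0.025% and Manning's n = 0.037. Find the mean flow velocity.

With bottom width b = 1.83 m and side slope z = 3: A = (b + zy)y = (1.83 + 3×2.04)×2.04 = 16.22 m²; P = b + 2y√(1+z²) = 1.83 + 2×2.04×3.162 = 14.73 m.
Hydraulic radius R = A/P = 16.22/14.73 = 1.101 m.
From Manning's equation, V = (1/n) R^(2/3) S^(1/2) = (1/0.037) × 1.101^(2/3) × 0.00025^(1/2) = 0.456 m/s.

V = 0.456 m/s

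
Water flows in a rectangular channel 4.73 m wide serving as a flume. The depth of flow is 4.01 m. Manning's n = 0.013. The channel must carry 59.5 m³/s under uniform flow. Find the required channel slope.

Flow area A = b·y = 4.73 × 4.01 = 18.97 m². Wetted perimeter P = b + 2y = 4.73 + 2×4.01 = 12.75 m.
Hydraulic radius R = A/P = 18.97/12.75 = 1.488 m.
From Manning's equation, S = [nQ / (1 A R^(2/3))]² = [0.013 × 59.5 / (1 × 18.97 × 1.488^(2/3))]² = 0.000979.

S = 0.000979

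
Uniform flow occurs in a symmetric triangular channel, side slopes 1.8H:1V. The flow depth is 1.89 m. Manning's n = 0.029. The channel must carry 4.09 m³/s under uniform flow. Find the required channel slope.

S = 0.000439

For a triangular section with side slope z = 1.8: A = zy² = 1.8×1.89² = 6.43 m²; P = 2y√(1+z²) = 2×1.89×2.059 = 7.783 m.
Hydraulic radius R = A/P = 6.43/7.783 = 0.8261 m.
From Manning's equation, S = [nQ / (1 A R^(2/3))]² = [0.029 × 4.09 / (1 × 6.43 × 0.8261^(2/3))]² = 0.000439.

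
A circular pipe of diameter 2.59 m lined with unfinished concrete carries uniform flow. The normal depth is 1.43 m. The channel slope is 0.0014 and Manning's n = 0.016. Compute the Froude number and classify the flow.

For a circular section of diameter D = 2.59 m at depth y = 1.43 m, the central angle is θ = 2 arccos(1 − 2y/D) = 3.35 rad. Then A = (D²/8)(θ − sin θ) = 2.983 m² and P = Dθ/2 = 4.339 m.
Hydraulic radius R = A/P = 2.983/4.339 = 0.6876 m.
V = (1/n) R^(2/3) √S = (1/0.016) × 0.6876^(2/3) × √0.0014 = 1.822 m/s. Hydraulic depth D_h = A/T = 2.983/2.576 = 1.158 m.
Froude number Fr = V/√(g·D_h) = 1.822/√(9.81×1.158) = 0.54, which is less than 1, so the flow is subcritical.

subcritical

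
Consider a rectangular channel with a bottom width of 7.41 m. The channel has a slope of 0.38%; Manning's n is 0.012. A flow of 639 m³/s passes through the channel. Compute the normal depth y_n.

y_n = 8.85 m

Manning's equation rearranged: A R^(2/3) = nQ / (1·√S) = 0.012 × 639 / (√0.0038) = 124.4.
At y = 6.99 m: A R^(2/3) = 93.4 — too small.
At y = 10.3 m: A R^(2/3) = 148.9 — too large.
At y = 8.85 m: A R^(2/3) = 124.4 — close enough.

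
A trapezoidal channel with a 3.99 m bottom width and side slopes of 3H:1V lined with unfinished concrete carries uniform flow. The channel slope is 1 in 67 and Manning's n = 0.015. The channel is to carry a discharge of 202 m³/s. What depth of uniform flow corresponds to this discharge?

y_n = 2.09 m

Manning's equation rearranged: A R^(2/3) = nQ / (1·√S) = 0.015 × 202 / (√0.01493) = 24.8.
Try y = 1.63 m: A R^(2/3) = 14.59 — short.
Try y = 2.61 m: A R^(2/3) = 40.52 — over.
Try y = 2.09 m: A R^(2/3) = 24.83 — close enough.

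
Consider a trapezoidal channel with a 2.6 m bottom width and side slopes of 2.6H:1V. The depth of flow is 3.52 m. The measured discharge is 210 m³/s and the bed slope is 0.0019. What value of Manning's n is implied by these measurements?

n = 0.013

With bottom width b = 2.6 m and side slope z = 2.6: A = (b + zy)y = (2.6 + 2.6×3.52)×3.52 = 41.37 m²; P = b + 2y√(1+z²) = 2.6 + 2×3.52×2.786 = 22.21 m.
Hydraulic radius R = A/P = 41.37/22.21 = 1.862 m.
Rearranging Manning's equation: n = (1/Q) A R^(2/3) S^(1/2) = (1/210) × 41.37 × 1.862^(2/3) × √0.0019 = 0.013.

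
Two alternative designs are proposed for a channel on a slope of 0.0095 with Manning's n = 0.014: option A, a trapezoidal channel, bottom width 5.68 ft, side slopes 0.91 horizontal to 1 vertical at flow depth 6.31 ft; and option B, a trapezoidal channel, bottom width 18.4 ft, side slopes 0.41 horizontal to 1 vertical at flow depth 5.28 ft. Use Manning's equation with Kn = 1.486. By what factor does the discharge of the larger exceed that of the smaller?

1.65

Channel A: With bottom width b = 5.68 ft and side slope z = 0.91: A = (b + zy)y = (5.68 + 0.91×6.31)×6.31 = 72.07 ft²; P = b + 2y√(1+z²) = 5.68 + 2×6.31×1.352 = 22.74 ft. Hydraulic radius R = A/P = 72.07/22.74 = 3.169 ft. Q_A = (1.486/0.014)·72.07·3.169^(2/3)·√0.0095 = 1609 ft³/s.
Channel B: With bottom width b = 18.4 ft and side slope z = 0.41: A = (b + zy)y = (18.4 + 0.41×5.28)×5.28 = 108.6 ft²; P = b + 2y√(1+z²) = 18.4 + 2×5.28×1.081 = 29.81 ft. Hydraulic radius R = A/P = 108.6/29.81 = 3.642 ft. Q_B = (1.486/0.014)·108.6·3.642^(2/3)·√0.0095 = 2659 ft³/s.
The larger discharge is 2659 ft³/s and the smaller is 1609 ft³/s; the ratio is 1.65.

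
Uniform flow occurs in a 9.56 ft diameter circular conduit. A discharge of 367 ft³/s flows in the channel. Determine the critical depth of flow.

y_c = 4.6 ft

At critical depth, Q² T / (g A³) = 1, i.e. A³/T = Q²/g = 367²/32.2 = 4183.
Trying y = 5.45 ft: A³/T = 7981 — high.
Trying y = 3.51 ft: A³/T = 1480 — low.
Trying y = 4.6 ft: A³/T = 4176 — matches.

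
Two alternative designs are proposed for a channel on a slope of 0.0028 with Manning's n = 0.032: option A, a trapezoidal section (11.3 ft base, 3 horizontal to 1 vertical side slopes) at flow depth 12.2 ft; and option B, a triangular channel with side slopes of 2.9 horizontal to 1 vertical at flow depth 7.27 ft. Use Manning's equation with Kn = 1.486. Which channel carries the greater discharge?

Channel A: With bottom width b = 11.3 ft and side slope z = 3: A = (b + zy)y = (11.3 + 3×12.2)×12.2 = 584.4 ft²; P = b + 2y√(1+z²) = 11.3 + 2×12.2×3.162 = 88.46 ft. Hydraulic radius R = A/P = 584.4/88.46 = 6.606 ft. Q_A = (1.486/0.032)·584.4·6.606^(2/3)·√0.0028 = 5056 ft³/s.
Channel B: For a triangular section with side slope z = 2.9: A = zy² = 2.9×7.27² = 153.3 ft²; P = 2y√(1+z²) = 2×7.27×3.068 = 44.6 ft. Hydraulic radius R = A/P = 153.3/44.6 = 3.436 ft. Q_B = (1.486/0.032)·153.3·3.436^(2/3)·√0.0028 = 857.7 ft³/s.
Q_A = 5056 ft³/s vs Q_B = 857.7 ft³/s, so channel A carries more.

channel A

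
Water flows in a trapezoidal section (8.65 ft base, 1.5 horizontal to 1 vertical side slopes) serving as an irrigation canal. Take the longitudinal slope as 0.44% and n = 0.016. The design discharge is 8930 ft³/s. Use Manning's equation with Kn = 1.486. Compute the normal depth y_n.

Manning's equation rearranged: A R^(2/3) = nQ / (1.486·√S) = 0.016 × 8930 / (1.486 × √0.0044) = 1450.
At y = 10.5 ft: A R^(2/3) = 799.1 — low.
At y = 17 ft: A R^(2/3) = 2380 — high.
At y = 13.7 ft: A R^(2/3) = 1449 — close enough.

y_n = 13.7 ft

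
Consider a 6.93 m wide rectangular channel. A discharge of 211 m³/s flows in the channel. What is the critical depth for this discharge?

For a rectangular channel, critical depth y_c = (q²/g)^(1/3) where q = Q/b = 211/6.93 = 30.45 m²/s.
So y_c = (30.45²/9.81)^(1/3) = 4.55 m.

y_c = 4.55 m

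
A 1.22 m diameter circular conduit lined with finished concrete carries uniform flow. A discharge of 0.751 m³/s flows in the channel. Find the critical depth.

y_c = 0.464 m

At critical depth, Q² T / (g A³) = 1, i.e. A³/T = Q²/g = 0.751²/9.81 = 0.05749.
Trying y = 0.554 m: A³/T = 0.1133 — too large.
Trying y = 0.389 m: A³/T = 0.02906 — too small.
Trying y = 0.464 m: A³/T = 0.05737 — matches.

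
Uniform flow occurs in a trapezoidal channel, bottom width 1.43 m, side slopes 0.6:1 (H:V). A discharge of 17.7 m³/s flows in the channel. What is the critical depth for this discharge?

y_c = 1.91 m

At critical depth, Q² T / (g A³) = 1, i.e. A³/T = Q²/g = 17.7²/9.81 = 31.94.
At y = 2.22 m: A³/T = 56.31 — over.
At y = 1.6 m: A³/T = 16.69 — short.
At y = 1.91 m: A³/T = 32 — close enough.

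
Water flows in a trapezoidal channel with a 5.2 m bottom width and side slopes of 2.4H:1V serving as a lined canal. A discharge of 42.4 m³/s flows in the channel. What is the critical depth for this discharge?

At critical depth, Q² T / (g A³) = 1, i.e. A³/T = Q²/g = 42.4²/9.81 = 183.3.
At y = 1.03 m: A³/T = 48.64 — too small.
At y = 1.83 m: A³/T = 386.8 — too large.
At y = 1.5 m: A³/T = 185.5 — ≈ 183.3.

y_c = 1.5 m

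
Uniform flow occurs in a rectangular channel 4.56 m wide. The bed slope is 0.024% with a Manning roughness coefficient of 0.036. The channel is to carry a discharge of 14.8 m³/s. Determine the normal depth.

y_n = 5.49 m

Manning's equation rearranged: A R^(2/3) = nQ / (1·√S) = 0.036 × 14.8 / (√0.00024) = 34.39.
Trying y = 4.24 m: A R^(2/3) = 25.14 — too small.
Trying y = 6.53 m: A R^(2/3) = 42.25 — too large.
Trying y = 5.49 m: A R^(2/3) = 34.4 — ≈ 34.39.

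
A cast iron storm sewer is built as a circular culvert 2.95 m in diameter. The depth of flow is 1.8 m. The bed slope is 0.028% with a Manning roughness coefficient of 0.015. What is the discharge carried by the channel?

For a circular section of diameter D = 2.95 m at depth y = 1.8 m, the central angle is θ = 2 arccos(1 − 2y/D) = 3.586 rad. Then A = (D²/8)(θ − sin θ) = 4.368 m² and P = Dθ/2 = 5.289 m.
Hydraulic radius R = A/P = 4.368/5.289 = 0.8259 m.
Manning's equation: Q = (1/n) A R^(2/3) S^(1/2) = (1/0.015) × 4.368 × 0.8259^(2/3) × 0.00028^(1/2) = 4.29 m³/s.

Q = 4.29 m³/s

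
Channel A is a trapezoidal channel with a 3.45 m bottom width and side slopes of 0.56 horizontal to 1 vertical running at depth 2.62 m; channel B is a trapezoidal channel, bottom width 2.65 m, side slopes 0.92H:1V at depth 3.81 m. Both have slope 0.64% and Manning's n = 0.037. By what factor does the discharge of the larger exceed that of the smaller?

Channel A: With bottom width b = 3.45 m and side slope z = 0.56: A = (b + zy)y = (3.45 + 0.56×2.62)×2.62 = 12.88 m²; P = b + 2y√(1+z²) = 3.45 + 2×2.62×1.146 = 9.456 m. Hydraulic radius R = A/P = 12.88/9.456 = 1.362 m. Q_A = (1/0.037)·12.88·1.362^(2/3)·√0.0064 = 34.23 m³/s.
Channel B: With bottom width b = 2.65 m and side slope z = 0.92: A = (b + zy)y = (2.65 + 0.92×3.81)×3.81 = 23.45 m²; P = b + 2y√(1+z²) = 2.65 + 2×3.81×1.359 = 13 m. Hydraulic radius R = A/P = 23.45/13 = 1.803 m. Q_B = (1/0.037)·23.45·1.803^(2/3)·√0.0064 = 75.12 m³/s.
The larger discharge is 75.12 m³/s and the smaller is 34.23 m³/s; the ratio is 2.19.

2.19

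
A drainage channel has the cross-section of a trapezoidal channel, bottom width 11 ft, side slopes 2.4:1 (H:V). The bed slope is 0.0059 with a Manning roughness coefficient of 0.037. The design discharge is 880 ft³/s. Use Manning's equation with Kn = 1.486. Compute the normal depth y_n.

Manning's equation rearranged: A R^(2/3) = nQ / (1.486·√S) = 0.037 × 880 / (1.486 × √0.0059) = 285.3.
Trying y = 4.32 ft: A R^(2/3) = 181.6 — too small.
Trying y = 6.49 ft: A R^(2/3) = 424 — too large.
Trying y = 5.38 ft: A R^(2/3) = 285.2 — matches.

y_n = 5.38 ft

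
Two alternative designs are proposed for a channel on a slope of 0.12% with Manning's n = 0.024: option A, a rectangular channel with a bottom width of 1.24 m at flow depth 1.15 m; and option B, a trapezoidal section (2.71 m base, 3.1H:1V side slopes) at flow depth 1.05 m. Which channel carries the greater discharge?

channel B

Channel A: Flow area A = b·y = 1.24 × 1.15 = 1.426 m². Wetted perimeter P = b + 2y = 1.24 + 2×1.15 = 3.54 m. Hydraulic radius R = A/P = 1.426/3.54 = 0.4028 m. Q_A = (1/0.024)·1.426·0.4028^(2/3)·√0.0012 = 1.123 m³/s.
Channel B: With bottom width b = 2.71 m and side slope z = 3.1: A = (b + zy)y = (2.71 + 3.1×1.05)×1.05 = 6.263 m²; P = b + 2y√(1+z²) = 2.71 + 2×1.05×3.257 = 9.55 m. Hydraulic radius R = A/P = 6.263/9.55 = 0.6558 m. Q_B = (1/0.024)·6.263·0.6558^(2/3)·√0.0012 = 6.824 m³/s.
Q_A = 1.123 m³/s vs Q_B = 6.824 m³/s, so channel B carries more.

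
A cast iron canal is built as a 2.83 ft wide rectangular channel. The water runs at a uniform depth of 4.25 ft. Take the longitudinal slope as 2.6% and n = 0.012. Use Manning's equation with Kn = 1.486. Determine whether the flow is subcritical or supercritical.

supercritical

Flow area A = b·y = 2.83 × 4.25 = 12.03 ft². Wetted perimeter P = b + 2y = 2.83 + 2×4.25 = 11.33 ft.
Hydraulic radius R = A/P = 12.03/11.33 = 1.062 ft.
V = (1.486/n) R^(2/3) √S = (1.486/0.012) × 1.062^(2/3) × √0.026 = 20.78 ft/s. Hydraulic depth D_h = A/T = 12.03/2.83 = 4.25 ft.
Froude number Fr = V/√(g·D_h) = 20.78/√(32.2×4.25) = 1.78, which is greater than 1, so the flow is supercritical.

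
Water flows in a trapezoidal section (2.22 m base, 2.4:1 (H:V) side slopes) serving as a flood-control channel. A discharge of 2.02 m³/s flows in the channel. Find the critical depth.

At critical depth, Q² T / (g A³) = 1, i.e. A³/T = Q²/g = 2.02²/9.81 = 0.4159.
Try y = 0.332 m: A³/T = 0.2635 — low.
Try y = 0.46 m: A³/T = 0.8073 — high.
Try y = 0.38 m: A³/T = 0.4169 — close enough.

y_c = 0.38 m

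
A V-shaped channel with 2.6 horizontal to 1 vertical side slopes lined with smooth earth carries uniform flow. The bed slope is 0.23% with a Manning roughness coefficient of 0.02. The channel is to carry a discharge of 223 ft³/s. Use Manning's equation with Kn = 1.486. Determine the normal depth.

y_n = 3.99 ft

Manning's equation rearranged: A R^(2/3) = nQ / (1.486·√S) = 0.02 × 223 / (1.486 × √0.0023) = 62.58.
At y = 3.19 ft: A R^(2/3) = 34.5 — too small.
At y = 4.33 ft: A R^(2/3) = 77.91 — too large.
At y = 3.99 ft: A R^(2/3) = 62.65 — ≈ 62.58.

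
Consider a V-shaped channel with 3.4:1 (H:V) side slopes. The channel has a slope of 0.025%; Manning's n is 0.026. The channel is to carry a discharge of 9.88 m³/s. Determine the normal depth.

y_n = 2.16 m

Manning's equation rearranged: A R^(2/3) = nQ / (1·√S) = 0.026 × 9.88 / (√0.00025) = 16.25.
Trying y = 1.52 m: A R^(2/3) = 6.364 — short.
Trying y = 2.59 m: A R^(2/3) = 26.36 — over.
Trying y = 2.16 m: A R^(2/3) = 16.24 — matches.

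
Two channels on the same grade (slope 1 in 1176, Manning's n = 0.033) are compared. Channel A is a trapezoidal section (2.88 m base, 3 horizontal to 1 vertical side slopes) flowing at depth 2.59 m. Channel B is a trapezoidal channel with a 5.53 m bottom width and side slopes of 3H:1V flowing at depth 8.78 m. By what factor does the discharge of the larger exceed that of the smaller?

Channel A: With bottom width b = 2.88 m and side slope z = 3: A = (b + zy)y = (2.88 + 3×2.59)×2.59 = 27.58 m²; P = b + 2y√(1+z²) = 2.88 + 2×2.59×3.162 = 19.26 m. Hydraulic radius R = A/P = 27.58/19.26 = 1.432 m. Q_A = (1/0.033)·27.58·1.432^(2/3)·√0.0008503 = 30.97 m³/s.
Channel B: With bottom width b = 5.53 m and side slope z = 3: A = (b + zy)y = (5.53 + 3×8.78)×8.78 = 279.8 m²; P = b + 2y√(1+z²) = 5.53 + 2×8.78×3.162 = 61.06 m. Hydraulic radius R = A/P = 279.8/61.06 = 4.583 m. Q_B = (1/0.033)·279.8·4.583^(2/3)·√0.0008503 = 682.2 m³/s.
The larger discharge is 682.2 m³/s and the smaller is 30.97 m³/s; the ratio is 22.

22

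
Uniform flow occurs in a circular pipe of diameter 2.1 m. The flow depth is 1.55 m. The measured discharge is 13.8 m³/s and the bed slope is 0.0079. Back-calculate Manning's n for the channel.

For a circular section of diameter D = 2.1 m at depth y = 1.55 m, the central angle is θ = 2 arccos(1 − 2y/D) = 4.134 rad. Then A = (D²/8)(θ − sin θ) = 2.741 m² and P = Dθ/2 = 4.341 m.
Hydraulic radius R = A/P = 2.741/4.341 = 0.6313 m.
Rearranging Manning's equation: n = (1/Q) A R^(2/3) S^(1/2) = (1/13.8) × 2.741 × 0.6313^(2/3) × √0.0079 = 0.013.

n = 0.013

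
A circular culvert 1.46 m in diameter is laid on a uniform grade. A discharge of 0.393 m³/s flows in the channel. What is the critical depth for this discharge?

y_c = 0.316 m

At critical depth, Q² T / (g A³) = 1, i.e. A³/T = Q²/g = 0.393²/9.81 = 0.01574.
Try y = 0.269 m: A³/T = 0.008406 — too small.
Try y = 0.352 m: A³/T = 0.02407 — too large.
Try y = 0.316 m: A³/T = 0.0158 — close enough.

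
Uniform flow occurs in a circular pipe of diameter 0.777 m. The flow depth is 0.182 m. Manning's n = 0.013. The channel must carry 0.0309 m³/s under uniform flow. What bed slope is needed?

For a circular section of diameter D = 0.777 m at depth y = 0.182 m, the central angle is θ = 2 arccos(1 − 2y/D) = 2.021 rad. Then A = (D²/8)(θ − sin θ) = 0.08455 m² and P = Dθ/2 = 0.7851 m.
Hydraulic radius R = A/P = 0.08455/0.7851 = 0.1077 m.
From Manning's equation, S = [nQ / (1 A R^(2/3))]² = [0.013 × 0.0309 / (1 × 0.08455 × 0.1077^(2/3))]² = 0.000441.

S = 0.000441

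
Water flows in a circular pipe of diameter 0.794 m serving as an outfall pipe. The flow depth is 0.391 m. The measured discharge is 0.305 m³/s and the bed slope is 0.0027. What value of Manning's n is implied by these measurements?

n = 0.014

For a circular section of diameter D = 0.794 m at depth y = 0.391 m, the central angle is θ = 2 arccos(1 − 2y/D) = 3.111 rad. Then A = (D²/8)(θ − sin θ) = 0.2428 m² and P = Dθ/2 = 1.235 m.
Hydraulic radius R = A/P = 0.2428/1.235 = 0.1966 m.
Rearranging Manning's equation: n = (1/Q) A R^(2/3) S^(1/2) = (1/0.305) × 0.2428 × 0.1966^(2/3) × √0.0027 = 0.014.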